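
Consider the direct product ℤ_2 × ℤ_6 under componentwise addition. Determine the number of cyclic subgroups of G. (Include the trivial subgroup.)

A cyclic subgroup of order d is generated by each of its φ(d) elements of order d, so the cyclic subgroups of order d number (#elements of order d)/φ(d).
Cyclic subgroups by order — order 1: 1; order 2: 3; order 3: 1; order 6: 3.
Total: 8.

8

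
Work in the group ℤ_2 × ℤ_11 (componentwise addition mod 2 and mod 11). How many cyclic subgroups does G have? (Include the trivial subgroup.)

4

A cyclic subgroup of order d is generated by each of its φ(d) elements of order d, so the cyclic subgroups of order d number (#elements of order d)/φ(d).
Cyclic subgroups by order — order 1: 1; order 2: 1; order 11: 1; order 22: 1.
Total: 4.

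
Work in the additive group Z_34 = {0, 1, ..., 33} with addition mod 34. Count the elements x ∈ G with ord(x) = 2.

In a cyclic group of order 34, the number of elements of order d (for d | 34) is φ(d).
φ(2) = 1.

1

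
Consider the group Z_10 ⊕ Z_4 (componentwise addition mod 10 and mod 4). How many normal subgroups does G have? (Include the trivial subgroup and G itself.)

G is abelian, so every subgroup is normal.
G has 16 subgroups in total, hence 16 normal subgroups.

16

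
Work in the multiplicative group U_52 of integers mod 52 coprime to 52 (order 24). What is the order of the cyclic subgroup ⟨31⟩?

Compute successive powers of 31 mod 52: 31, 25, 47, 1; 31^4 ≡ 1 (mod 52).
So |⟨31⟩| = 4.

4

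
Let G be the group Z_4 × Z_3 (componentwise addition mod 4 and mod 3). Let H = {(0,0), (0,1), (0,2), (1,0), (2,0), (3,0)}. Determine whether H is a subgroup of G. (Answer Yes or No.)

Closure fails: (0,1) + (1,0) = (1,1) ∉ H. So H is not a subgroup.

No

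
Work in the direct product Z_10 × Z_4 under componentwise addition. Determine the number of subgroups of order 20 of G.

3

|G| = 40 and 20 | 40, so subgroups of order 20 are possible by Lagrange.
The subgroups of order 20 are: {(0,0), (0,1), (0,2), (0,3), (2,0), (2,1), (2,2), (2,3), (4,0), (4,1), (4,2), (4,3), (6,0), (6,1), (6,2), (6,3), (8,0), (8,1), (8,2), (8,3)}; {(0,0), (0,2), (1,0), (1,2), (2,0), (2,2), (3,0), (3,2), (4,0), (4,2), (5,0), (5,2), (6,0), (6,2), (7,0), (7,2), (8,0), (8,2), (9,0), (9,2)}; {(0,0), (0,2), (1,1), (1,3), (2,0), (2,2), (3,1), (3,3), (4,0), (4,2), (5,1), (5,3), (6,0), (6,2), (7,1), (7,3), (8,0), (8,2), (9,1), (9,3)}.
So G has 3 subgroups of order 20.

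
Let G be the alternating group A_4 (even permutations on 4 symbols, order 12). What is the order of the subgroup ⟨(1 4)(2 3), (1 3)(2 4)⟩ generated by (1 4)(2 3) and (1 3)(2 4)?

|⟨(1 4)(2 3)⟩| = 2 and |⟨(1 3)(2 4)⟩| = 2, so |H| is a multiple of lcm(2, 2) = 2 and divides |G| = 12.
Closing under the operation: H = {e, (1 2)(3 4), (1 3)(2 4), (1 4)(2 3)}, so |H| = 4.

4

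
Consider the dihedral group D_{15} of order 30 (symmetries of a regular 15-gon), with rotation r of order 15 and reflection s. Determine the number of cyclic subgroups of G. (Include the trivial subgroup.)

19

Each element a generates a cyclic subgroup ⟨a⟩; distinct elements may generate the same one (a cyclic group of order d has φ(d) generators).
Cyclic subgroups by order — order 1: 1; order 2: 15; order 3: 1; order 5: 1; order 15: 1.
Total: 19.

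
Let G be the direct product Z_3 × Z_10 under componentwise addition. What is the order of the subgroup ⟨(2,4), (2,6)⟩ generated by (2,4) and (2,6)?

15

|⟨(2,4)⟩| = 15 and |⟨(2,6)⟩| = 15, so |H| is a multiple of lcm(15, 15) = 15 and divides |G| = 30.
Closing under the operation: H = {(0,0), (0,2), (0,4), (0,6), (0,8), (1,0), (1,2), (1,4), (1,6), (1,8), (2,0), (2,2), (2,4), (2,6), (2,8)}, so |H| = 15.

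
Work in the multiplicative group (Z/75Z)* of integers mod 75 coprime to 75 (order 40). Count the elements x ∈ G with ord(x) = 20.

Enumerating element orders in G gives 16 elements of order 20.

16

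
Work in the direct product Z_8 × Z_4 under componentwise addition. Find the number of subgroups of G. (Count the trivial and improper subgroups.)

|G| = 32, so by Lagrange every subgroup order divides 32. Divisors: 1, 2, 4, 8, 16, 32.
Subgroups by order — order 1: 1; order 2: 3; order 4: 7; order 8: 7; order 16: 3; order 32: 1.
Total: 1 + 3 + 7 + 7 + 3 + 1 = 22.

22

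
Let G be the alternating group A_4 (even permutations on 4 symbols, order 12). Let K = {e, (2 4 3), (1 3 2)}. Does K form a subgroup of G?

(2 4 3) ∈ K but its inverse (2 3 4) ∉ K, so K is not a subgroup.

No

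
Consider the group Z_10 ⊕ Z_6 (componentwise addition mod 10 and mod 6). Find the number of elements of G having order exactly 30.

24

An element (a,b) has order lcm(ord(a), ord(b)); count pairs with lcm equal to 30.
Enumerating gives 24 such elements.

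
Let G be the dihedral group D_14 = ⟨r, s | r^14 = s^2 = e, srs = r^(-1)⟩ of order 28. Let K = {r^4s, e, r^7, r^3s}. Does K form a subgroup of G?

No

Closure fails: r^3s · r^7 = r^10s ∉ K. So K is not a subgroup.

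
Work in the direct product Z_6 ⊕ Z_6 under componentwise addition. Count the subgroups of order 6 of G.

12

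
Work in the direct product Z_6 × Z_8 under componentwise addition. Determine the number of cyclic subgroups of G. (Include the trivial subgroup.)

16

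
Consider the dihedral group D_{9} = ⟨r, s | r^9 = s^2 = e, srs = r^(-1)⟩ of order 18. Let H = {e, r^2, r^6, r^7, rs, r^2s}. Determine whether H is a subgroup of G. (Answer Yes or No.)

r^6 ∈ H but its inverse r^3 ∉ H, so H is not a subgroup.

No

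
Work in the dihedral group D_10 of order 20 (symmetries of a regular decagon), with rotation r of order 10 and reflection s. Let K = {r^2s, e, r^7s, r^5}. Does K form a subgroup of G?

|K| = 4 divides |G| = 20, consistent with Lagrange.
K contains the identity, every element's inverse is in K, and K is closed under ·: it is a subgroup.

Yes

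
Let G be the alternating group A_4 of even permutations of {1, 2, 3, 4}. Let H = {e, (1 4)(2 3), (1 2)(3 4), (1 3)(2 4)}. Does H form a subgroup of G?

|H| = 4 divides |G| = 12, consistent with Lagrange.
H contains the identity, every element's inverse is in H, and H is closed under ∘: it is a subgroup.

Yes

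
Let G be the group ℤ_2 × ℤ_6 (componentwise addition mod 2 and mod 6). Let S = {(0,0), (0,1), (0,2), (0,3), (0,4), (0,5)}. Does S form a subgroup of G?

|S| = 6 divides |G| = 12, consistent with Lagrange.
S contains the identity, every element's inverse is in S, and S is closed under +: it is a subgroup.
In fact S = ⟨(0,1)⟩.

Yes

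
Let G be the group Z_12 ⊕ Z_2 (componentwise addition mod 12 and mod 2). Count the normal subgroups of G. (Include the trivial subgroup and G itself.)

G is abelian, so every subgroup is normal.
G has 16 subgroups in total, hence 16 normal subgroups.

16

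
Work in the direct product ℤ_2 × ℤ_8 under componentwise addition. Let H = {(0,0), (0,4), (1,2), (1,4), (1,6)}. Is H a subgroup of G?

No

|H| = 5 does not divide |G| = 16, so by Lagrange H is not a subgroup.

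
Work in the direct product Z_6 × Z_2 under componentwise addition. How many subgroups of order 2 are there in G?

3

|G| = 12 and 2 | 12, so subgroups of order 2 are possible by Lagrange.
The subgroups of order 2 are: {(0,0), (0,1)}; {(0,0), (3,0)}; {(0,0), (3,1)}.
So G has 3 subgroups of order 2.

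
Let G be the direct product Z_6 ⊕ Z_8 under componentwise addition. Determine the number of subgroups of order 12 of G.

|G| = 48 and 12 | 48, so subgroups of order 12 are possible by Lagrange.
The subgroups of order 12 are: {(0,0), (0,2), (0,4), (0,6), (2,0), (2,2), (2,4), (2,6), (4,0), (4,2), (4,4), (4,6)}; {(0,0), (0,4), (1,0), (1,4), (2,0), (2,4), (3,0), (3,4), (4,0), (4,4), (5,0), (5,4)}; {(0,0), (0,4), (1,2), (1,6), (2,0), (2,4), (3,2), (3,6), (4,0), (4,4), (5,2), (5,6)}.
So G has 3 subgroups of order 12.

3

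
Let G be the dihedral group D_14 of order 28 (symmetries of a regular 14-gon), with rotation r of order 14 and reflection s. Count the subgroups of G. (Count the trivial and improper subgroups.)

28

|G| = 28, so by Lagrange every subgroup order divides 28. Divisors: 1, 2, 4, 7, 14, 28.
Subgroups by order — order 1: 1; order 2: 15; order 4: 7; order 7: 1; order 14: 3; order 28: 1.
Total: 1 + 15 + 7 + 1 + 3 + 1 = 28.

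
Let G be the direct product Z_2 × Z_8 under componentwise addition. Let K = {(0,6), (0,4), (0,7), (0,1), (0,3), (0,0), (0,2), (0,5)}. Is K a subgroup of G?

Yes

|K| = 8 divides |G| = 16, consistent with Lagrange.
K contains the identity, every element's inverse is in K, and K is closed under +: it is a subgroup.
In fact K = ⟨(0,1)⟩.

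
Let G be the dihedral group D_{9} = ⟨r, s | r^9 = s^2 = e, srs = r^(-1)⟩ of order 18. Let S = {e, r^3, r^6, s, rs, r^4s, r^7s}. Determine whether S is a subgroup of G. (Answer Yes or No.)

No

|S| = 7 does not divide |G| = 18, so by Lagrange S is not a subgroup.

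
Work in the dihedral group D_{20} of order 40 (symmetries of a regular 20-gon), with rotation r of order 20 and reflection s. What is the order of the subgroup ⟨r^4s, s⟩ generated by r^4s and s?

10

|⟨r^4s⟩| = 2 and |⟨s⟩| = 2, so |H| is a multiple of lcm(2, 2) = 2 and divides |G| = 40.
Closing under the operation: H = {e, r^4, r^8, r^12, r^16, s, r^4s, r^8s, r^12s, r^16s}, so |H| = 10.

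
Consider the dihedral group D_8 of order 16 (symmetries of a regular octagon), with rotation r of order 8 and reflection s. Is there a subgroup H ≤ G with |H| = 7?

No

7 does not divide |G| = 16, so by Lagrange no subgroup of order 7 exists.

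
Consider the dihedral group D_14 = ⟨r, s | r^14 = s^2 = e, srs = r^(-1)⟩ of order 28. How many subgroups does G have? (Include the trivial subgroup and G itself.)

28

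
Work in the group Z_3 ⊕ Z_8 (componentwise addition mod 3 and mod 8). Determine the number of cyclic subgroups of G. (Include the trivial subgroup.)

8

A cyclic subgroup of order d is generated by each of its φ(d) elements of order d, so the cyclic subgroups of order d number (#elements of order d)/φ(d).
Cyclic subgroups by order — order 1: 1; order 2: 1; order 3: 1; order 4: 1; order 6: 1; order 8: 1; order 12: 1; order 24: 1.
Total: 8.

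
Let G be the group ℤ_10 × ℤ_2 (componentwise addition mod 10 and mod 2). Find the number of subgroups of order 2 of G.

3

|G| = 20 and 2 | 20, so subgroups of order 2 are possible by Lagrange.
The subgroups of order 2 are: {(0,0), (0,1)}; {(0,0), (5,0)}; {(0,0), (5,1)}.
So G has 3 subgroups of order 2.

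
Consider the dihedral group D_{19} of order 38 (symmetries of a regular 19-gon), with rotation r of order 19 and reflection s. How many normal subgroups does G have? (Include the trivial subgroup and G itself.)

3

G has 22 subgroups. Checking conjugation-invariance by order — order 1: 1/1 normal; order 2: 0/19 normal; order 19: 1/1 normal; order 38: 1/1 normal.
Total normal subgroups: 3.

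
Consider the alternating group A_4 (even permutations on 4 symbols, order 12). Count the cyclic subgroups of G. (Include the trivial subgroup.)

8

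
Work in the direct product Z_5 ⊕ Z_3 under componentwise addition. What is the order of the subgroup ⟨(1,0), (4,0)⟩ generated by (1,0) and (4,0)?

|⟨(1,0)⟩| = 5 and |⟨(4,0)⟩| = 5, so |H| is a multiple of lcm(5, 5) = 5 and divides |G| = 15.
Closing under the operation: H = {(0,0), (1,0), (2,0), (3,0), (4,0)}, so |H| = 5.

5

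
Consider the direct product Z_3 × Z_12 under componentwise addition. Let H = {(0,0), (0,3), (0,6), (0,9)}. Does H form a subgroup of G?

Yes

|H| = 4 divides |G| = 36, consistent with Lagrange.
H contains the identity, every element's inverse is in H, and H is closed under +: it is a subgroup.
In fact H = ⟨(0,3)⟩.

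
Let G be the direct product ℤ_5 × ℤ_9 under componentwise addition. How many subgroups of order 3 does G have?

1

|G| = 45 and 3 | 45, so subgroups of order 3 are possible by Lagrange.
The subgroups of order 3 are: {(0,0), (0,3), (0,6)}.
So G has 1 subgroup of order 3.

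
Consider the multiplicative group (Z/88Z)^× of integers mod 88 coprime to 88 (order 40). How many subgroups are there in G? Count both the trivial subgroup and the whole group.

|G| = 40, so by Lagrange every subgroup order divides 40. Divisors: 1, 2, 4, 5, 8, 10, 20, 40.
Subgroups by order — order 1: 1; order 2: 7; order 4: 7; order 5: 1; order 8: 1; order 10: 7; order 20: 7; order 40: 1.
Total: 1 + 7 + 7 + 1 + 1 + 7 + 7 + 1 = 32.

32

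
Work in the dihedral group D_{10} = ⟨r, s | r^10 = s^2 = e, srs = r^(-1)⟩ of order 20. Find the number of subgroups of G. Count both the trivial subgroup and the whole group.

22

|G| = 20, so by Lagrange every subgroup order divides 20. Divisors: 1, 2, 4, 5, 10, 20.
Subgroups by order — order 1: 1; order 2: 11; order 4: 5; order 5: 1; order 10: 3; order 20: 1.
Total: 1 + 11 + 5 + 1 + 3 + 1 = 22.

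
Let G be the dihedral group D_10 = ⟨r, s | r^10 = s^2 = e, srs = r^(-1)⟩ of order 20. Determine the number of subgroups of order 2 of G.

|G| = 20 and 2 | 20, so subgroups of order 2 are possible by Lagrange.
The subgroups of order 2 are: {e, r^2s}; {e, r^3s}; {e, r^4s}; {e, r^5}; … (11 in all).
So G has 11 subgroups of order 2.

11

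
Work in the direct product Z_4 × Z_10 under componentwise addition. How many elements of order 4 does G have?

An element (a,b) has order lcm(ord(a), ord(b)); count pairs with lcm equal to 4.
Enumerating gives 4 such elements.

4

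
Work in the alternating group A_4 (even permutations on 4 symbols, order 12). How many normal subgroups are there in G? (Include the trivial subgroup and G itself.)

3

G has 10 subgroups. Checking conjugation-invariance by order — order 1: 1/1 normal; order 2: 0/3 normal; order 3: 0/4 normal; order 4: 1/1 normal; order 12: 1/1 normal.
Total normal subgroups: 3.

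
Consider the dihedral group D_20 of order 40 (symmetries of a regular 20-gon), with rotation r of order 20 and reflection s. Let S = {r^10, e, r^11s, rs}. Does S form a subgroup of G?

Yes

|S| = 4 divides |G| = 40, consistent with Lagrange.
S contains the identity, every element's inverse is in S, and S is closed under ·: it is a subgroup.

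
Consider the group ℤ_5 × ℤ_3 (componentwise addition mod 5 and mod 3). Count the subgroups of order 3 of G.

1

|G| = 15 and 3 | 15, so subgroups of order 3 are possible by Lagrange.
The subgroups of order 3 are: {(0,0), (0,1), (0,2)}.
So G has 1 subgroup of order 3.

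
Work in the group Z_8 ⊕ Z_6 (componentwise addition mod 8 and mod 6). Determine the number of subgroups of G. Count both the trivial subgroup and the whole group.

|G| = 48, so by Lagrange every subgroup order divides 48. Divisors: 1, 2, 3, 4, 6, 8, 12, 16, 24, 48.
Subgroups by order — order 1: 1; order 2: 3; order 3: 1; order 4: 3; order 6: 3; order 8: 3; order 12: 3; order 16: 1; order 24: 3; order 48: 1.
Total: 1 + 3 + 1 + 3 + 3 + 3 + 3 + 1 + 3 + 1 = 22.

22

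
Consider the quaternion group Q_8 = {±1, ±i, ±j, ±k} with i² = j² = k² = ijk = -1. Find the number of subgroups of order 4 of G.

|G| = 8 and 4 | 8, so subgroups of order 4 are possible by Lagrange.
The subgroups of order 4 are: {1, -1, i, -i}; {1, -1, j, -j}; {1, -1, k, -k}.
So G has 3 subgroups of order 4.

3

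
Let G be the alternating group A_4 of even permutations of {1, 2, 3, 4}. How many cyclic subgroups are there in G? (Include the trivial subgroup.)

8

Each element a generates a cyclic subgroup ⟨a⟩; distinct elements may generate the same one (a cyclic group of order d has φ(d) generators).
Cyclic subgroups by order — order 1: 1; order 2: 3; order 3: 4.
Total: 8.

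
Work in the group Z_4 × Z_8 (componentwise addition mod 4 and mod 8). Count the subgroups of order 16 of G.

3

|G| = 32 and 16 | 32, so subgroups of order 16 are possible by Lagrange.
The subgroups of order 16 are: {(0,0), (0,1), (0,2), (0,3), (0,4), (0,5), (0,6), (0,7), (2,0), (2,1), (2,2), (2,3), (2,4), (2,5), (2,6), (2,7)}; {(0,0), (0,2), (0,4), (0,6), (1,0), (1,2), (1,4), (1,6), (2,0), (2,2), (2,4), (2,6), (3,0), (3,2), (3,4), (3,6)}; {(0,0), (0,2), (0,4), (0,6), (1,1), (1,3), (1,5), (1,7), (2,0), (2,2), (2,4), (2,6), (3,1), (3,3), (3,5), (3,7)}.
So G has 3 subgroups of order 16.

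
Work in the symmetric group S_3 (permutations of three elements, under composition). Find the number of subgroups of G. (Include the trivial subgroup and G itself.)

|G| = 6, so by Lagrange every subgroup order divides 6. Divisors: 1, 2, 3, 6.
Subgroups by order — order 1: 1; order 2: 3; order 3: 1; order 6: 1.
Total: 1 + 3 + 1 + 1 = 6.

6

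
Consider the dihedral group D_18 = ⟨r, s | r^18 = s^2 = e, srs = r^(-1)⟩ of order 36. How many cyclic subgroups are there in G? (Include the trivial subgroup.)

24

Each element a generates a cyclic subgroup ⟨a⟩; distinct elements may generate the same one (a cyclic group of order d has φ(d) generators).
Cyclic subgroups by order — order 1: 1; order 2: 19; order 3: 1; order 6: 1; order 9: 1; order 18: 1.
Total: 24.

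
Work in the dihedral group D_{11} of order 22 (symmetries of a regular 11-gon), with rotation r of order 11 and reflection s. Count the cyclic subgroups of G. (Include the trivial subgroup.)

13

Each element a generates a cyclic subgroup ⟨a⟩; distinct elements may generate the same one (a cyclic group of order d has φ(d) generators).
Cyclic subgroups by order — order 1: 1; order 2: 11; order 11: 1.
Total: 13.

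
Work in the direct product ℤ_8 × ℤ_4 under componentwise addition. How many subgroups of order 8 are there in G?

|G| = 32 and 8 | 32, so subgroups of order 8 are possible by Lagrange.
The subgroups of order 8 are: {(0,0), (0,1), (0,2), (0,3), (4,0), (4,1), (4,2), (4,3)}; {(0,0), (0,2), (2,0), (2,2), (4,0), (4,2), (6,0), (6,2)}; {(0,0), (0,2), (2,1), (2,3), (4,0), (4,2), (6,1), (6,3)}; {(0,0), (1,0), (2,0), (3,0), (4,0), (5,0), (6,0), (7,0)}; … (7 in all).
So G has 7 subgroups of order 8.

7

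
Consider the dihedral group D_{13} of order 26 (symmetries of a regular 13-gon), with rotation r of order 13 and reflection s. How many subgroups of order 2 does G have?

13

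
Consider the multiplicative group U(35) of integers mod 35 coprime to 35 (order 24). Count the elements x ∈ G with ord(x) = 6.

6

The elements of order 6 are: 4, 9, 19, 24, 26, 31.
That's 6.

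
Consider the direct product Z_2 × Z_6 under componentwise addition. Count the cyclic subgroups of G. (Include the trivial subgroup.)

A cyclic subgroup of order d is generated by each of its φ(d) elements of order d, so the cyclic subgroups of order d number (#elements of order d)/φ(d).
Cyclic subgroups by order — order 1: 1; order 2: 3; order 3: 1; order 6: 3.
Total: 8.

8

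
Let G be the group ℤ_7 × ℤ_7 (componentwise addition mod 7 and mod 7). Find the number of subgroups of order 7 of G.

8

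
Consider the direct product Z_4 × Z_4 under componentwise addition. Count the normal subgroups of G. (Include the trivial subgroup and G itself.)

G is abelian, so every subgroup is normal.
G has 15 subgroups in total, hence 15 normal subgroups.

15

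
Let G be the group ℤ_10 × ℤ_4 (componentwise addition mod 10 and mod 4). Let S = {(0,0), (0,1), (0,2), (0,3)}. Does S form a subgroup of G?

|S| = 4 divides |G| = 40, consistent with Lagrange.
S contains the identity, every element's inverse is in S, and S is closed under +: it is a subgroup.
In fact S = ⟨(0,1)⟩.

Yes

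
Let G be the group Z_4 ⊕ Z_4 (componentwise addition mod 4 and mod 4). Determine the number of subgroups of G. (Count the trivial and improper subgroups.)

|G| = 16, so by Lagrange every subgroup order divides 16. Divisors: 1, 2, 4, 8, 16.
Subgroups by order — order 1: 1; order 2: 3; order 4: 7; order 8: 3; order 16: 1.
Total: 1 + 3 + 7 + 3 + 1 = 15.

15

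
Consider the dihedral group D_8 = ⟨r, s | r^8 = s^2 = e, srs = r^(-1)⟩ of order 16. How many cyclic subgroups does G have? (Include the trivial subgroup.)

A cyclic subgroup of order d is generated by each of its φ(d) elements of order d, so the cyclic subgroups of order d number (#elements of order d)/φ(d).
Cyclic subgroups by order — order 1: 1; order 2: 9; order 4: 1; order 8: 1.
Total: 12.

12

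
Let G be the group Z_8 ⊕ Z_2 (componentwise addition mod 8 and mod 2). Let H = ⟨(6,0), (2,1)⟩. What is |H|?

8

|⟨(6,0)⟩| = 4 and |⟨(2,1)⟩| = 4, so |H| is a multiple of lcm(4, 4) = 4 and divides |G| = 16.
Closing under the operation: H = {(0,0), (0,1), (2,0), (2,1), (4,0), (4,1), (6,0), (6,1)}, so |H| = 8.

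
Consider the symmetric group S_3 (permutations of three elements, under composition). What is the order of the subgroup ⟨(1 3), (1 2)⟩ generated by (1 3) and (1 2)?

6

|⟨(1 3)⟩| = 2 and |⟨(1 2)⟩| = 2, so |H| is a multiple of lcm(2, 2) = 2 and divides |G| = 6.
Closing {(1 3), (1 2)} under the group operation gives all of G, so |H| = 6.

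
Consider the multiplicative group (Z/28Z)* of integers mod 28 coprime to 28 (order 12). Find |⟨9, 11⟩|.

|⟨9⟩| = 3 and |⟨11⟩| = 6, so |H| is a multiple of lcm(3, 6) = 6 and divides |G| = 12.
Closing under the operation: H = {1, 9, 11, 15, 23, 25}, so |H| = 6.

6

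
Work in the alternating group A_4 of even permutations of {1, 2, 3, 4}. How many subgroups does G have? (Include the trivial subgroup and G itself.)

10

|G| = 12, so by Lagrange every subgroup order divides 12. Divisors: 1, 2, 3, 4, 6, 12.
Subgroups by order — order 1: 1; order 2: 3; order 3: 4; order 4: 1; order 6: 0; order 12: 1.
Total: 1 + 3 + 4 + 1 + 0 + 1 = 10.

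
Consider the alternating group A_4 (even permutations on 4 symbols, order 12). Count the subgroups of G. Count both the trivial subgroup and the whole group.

10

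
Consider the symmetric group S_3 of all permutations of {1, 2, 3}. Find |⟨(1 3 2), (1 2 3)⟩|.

3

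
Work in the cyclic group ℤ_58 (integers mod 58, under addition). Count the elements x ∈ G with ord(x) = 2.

1

In a cyclic group of order 58, the number of elements of order d (for d | 58) is φ(d).
φ(2) = 1.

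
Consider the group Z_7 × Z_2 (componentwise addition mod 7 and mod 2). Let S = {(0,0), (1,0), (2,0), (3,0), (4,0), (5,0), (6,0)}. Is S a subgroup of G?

Yes

|S| = 7 divides |G| = 14, consistent with Lagrange.
S contains the identity, every element's inverse is in S, and S is closed under +: it is a subgroup.
In fact S = ⟨(4,0)⟩.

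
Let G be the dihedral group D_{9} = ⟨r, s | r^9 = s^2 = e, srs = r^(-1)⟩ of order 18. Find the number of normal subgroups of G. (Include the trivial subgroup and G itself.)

4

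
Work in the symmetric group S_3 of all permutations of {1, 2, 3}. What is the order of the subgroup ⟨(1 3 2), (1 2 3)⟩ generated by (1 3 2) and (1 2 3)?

|⟨(1 3 2)⟩| = 3 and |⟨(1 2 3)⟩| = 3, so |H| is a multiple of lcm(3, 3) = 3 and divides |G| = 6.
Closing under the operation: H = {e, (1 2 3), (1 3 2)}, so |H| = 3.

3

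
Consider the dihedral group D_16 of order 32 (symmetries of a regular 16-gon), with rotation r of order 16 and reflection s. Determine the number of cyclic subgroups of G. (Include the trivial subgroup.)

A cyclic subgroup of order d is generated by each of its φ(d) elements of order d, so the cyclic subgroups of order d number (#elements of order d)/φ(d).
Cyclic subgroups by order — order 1: 1; order 2: 17; order 4: 1; order 8: 1; order 16: 1.
Total: 21.

21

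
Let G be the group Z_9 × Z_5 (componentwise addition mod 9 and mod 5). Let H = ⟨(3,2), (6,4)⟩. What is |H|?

15

|⟨(3,2)⟩| = 15 and |⟨(6,4)⟩| = 15, so |H| is a multiple of lcm(15, 15) = 15 and divides |G| = 45.
Closing under the operation: H = {(0,0), (0,1), (0,2), (0,3), (0,4), (3,0), (3,1), (3,2), (3,3), (3,4), (6,0), (6,1), (6,2), (6,3), (6,4)}, so |H| = 15.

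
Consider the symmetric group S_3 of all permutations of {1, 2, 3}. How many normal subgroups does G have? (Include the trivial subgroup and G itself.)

3

G has 6 subgroups. Checking conjugation-invariance by order — order 1: 1/1 normal; order 2: 0/3 normal; order 3: 1/1 normal; order 6: 1/1 normal.
Total normal subgroups: 3.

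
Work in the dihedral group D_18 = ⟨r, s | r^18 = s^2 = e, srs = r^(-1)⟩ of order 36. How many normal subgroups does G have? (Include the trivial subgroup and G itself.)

9

G has 45 subgroups. Checking conjugation-invariance by order — order 1: 1/1 normal; order 2: 1/19 normal; order 3: 1/1 normal; order 4: 0/9 normal; order 6: 1/7 normal; order 9: 1/1 normal; order 12: 0/3 normal; order 18: 3/3 normal; order 36: 1/1 normal.
Total normal subgroups: 9.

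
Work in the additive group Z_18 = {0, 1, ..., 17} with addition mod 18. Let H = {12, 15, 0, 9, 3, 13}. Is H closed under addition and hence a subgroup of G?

No

12 ∈ H but its inverse 6 ∉ H, so H is not a subgroup.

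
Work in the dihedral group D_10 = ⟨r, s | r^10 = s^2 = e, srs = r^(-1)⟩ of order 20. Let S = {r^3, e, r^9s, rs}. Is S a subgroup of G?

r^3 ∈ S but its inverse r^7 ∉ S, so S is not a subgroup.

No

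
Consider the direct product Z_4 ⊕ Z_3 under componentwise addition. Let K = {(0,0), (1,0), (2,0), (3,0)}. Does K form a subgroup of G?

|K| = 4 divides |G| = 12, consistent with Lagrange.
K contains the identity, every element's inverse is in K, and K is closed under +: it is a subgroup.
In fact K = ⟨(1,0)⟩.

Yes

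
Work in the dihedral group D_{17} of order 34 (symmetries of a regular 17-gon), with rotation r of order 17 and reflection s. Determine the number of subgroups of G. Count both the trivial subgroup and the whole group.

20

|G| = 34, so by Lagrange every subgroup order divides 34. Divisors: 1, 2, 17, 34.
Subgroups by order — order 1: 1; order 2: 17; order 17: 1; order 34: 1.
Total: 1 + 17 + 1 + 1 = 20.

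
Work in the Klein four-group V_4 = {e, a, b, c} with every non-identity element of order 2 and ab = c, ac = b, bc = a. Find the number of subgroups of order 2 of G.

|G| = 4 and 2 | 4, so subgroups of order 2 are possible by Lagrange.
The subgroups of order 2 are: {e, a}; {e, b}; {e, c}.
So G has 3 subgroups of order 2.

3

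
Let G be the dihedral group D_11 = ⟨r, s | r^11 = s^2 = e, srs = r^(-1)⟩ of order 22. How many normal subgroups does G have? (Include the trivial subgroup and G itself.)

3

G has 14 subgroups. Checking conjugation-invariance by order — order 1: 1/1 normal; order 2: 0/11 normal; order 11: 1/1 normal; order 22: 1/1 normal.
Total normal subgroups: 3.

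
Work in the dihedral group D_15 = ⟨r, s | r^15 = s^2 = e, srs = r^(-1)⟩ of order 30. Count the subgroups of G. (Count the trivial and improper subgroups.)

|G| = 30, so by Lagrange every subgroup order divides 30. Divisors: 1, 2, 3, 5, 6, 10, 15, 30.
Subgroups by order — order 1: 1; order 2: 15; order 3: 1; order 5: 1; order 6: 5; order 10: 3; order 15: 1; order 30: 1.
Total: 1 + 15 + 1 + 1 + 5 + 3 + 1 + 1 = 28.

28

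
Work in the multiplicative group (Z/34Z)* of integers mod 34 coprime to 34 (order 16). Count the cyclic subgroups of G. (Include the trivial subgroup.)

Each element a generates a cyclic subgroup ⟨a⟩; distinct elements may generate the same one (a cyclic group of order d has φ(d) generators).
Cyclic subgroups by order — order 1: 1; order 2: 1; order 4: 1; order 8: 1; order 16: 1.
Total: 5.

5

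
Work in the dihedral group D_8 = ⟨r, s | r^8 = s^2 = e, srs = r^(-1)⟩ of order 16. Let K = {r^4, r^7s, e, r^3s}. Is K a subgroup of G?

|K| = 4 divides |G| = 16, consistent with Lagrange.
K contains the identity, every element's inverse is in K, and K is closed under ·: it is a subgroup.

Yes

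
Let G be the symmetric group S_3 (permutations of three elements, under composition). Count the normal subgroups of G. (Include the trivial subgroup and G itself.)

3

G has 6 subgroups. Checking conjugation-invariance by order — order 1: 1/1 normal; order 2: 0/3 normal; order 3: 1/1 normal; order 6: 1/1 normal.
Total normal subgroups: 3.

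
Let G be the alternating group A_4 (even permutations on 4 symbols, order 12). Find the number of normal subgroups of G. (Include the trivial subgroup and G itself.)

G has 10 subgroups. Checking conjugation-invariance by order — order 1: 1/1 normal; order 2: 0/3 normal; order 3: 0/4 normal; order 4: 1/1 normal; order 12: 1/1 normal.
Total normal subgroups: 3.

3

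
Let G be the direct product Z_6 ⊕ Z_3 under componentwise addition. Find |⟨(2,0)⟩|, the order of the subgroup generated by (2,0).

3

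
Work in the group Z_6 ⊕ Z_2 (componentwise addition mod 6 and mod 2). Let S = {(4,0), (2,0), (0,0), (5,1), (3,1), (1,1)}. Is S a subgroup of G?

Yes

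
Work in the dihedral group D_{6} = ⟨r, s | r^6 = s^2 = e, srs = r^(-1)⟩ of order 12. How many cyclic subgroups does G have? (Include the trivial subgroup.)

A cyclic subgroup of order d is generated by each of its φ(d) elements of order d, so the cyclic subgroups of order d number (#elements of order d)/φ(d).
Cyclic subgroups by order — order 1: 1; order 2: 7; order 3: 1; order 6: 1.
Total: 10.

10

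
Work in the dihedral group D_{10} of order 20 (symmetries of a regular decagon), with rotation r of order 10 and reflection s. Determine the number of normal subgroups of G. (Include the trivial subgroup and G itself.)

7

G has 22 subgroups. Checking conjugation-invariance by order — order 1: 1/1 normal; order 2: 1/11 normal; order 4: 0/5 normal; order 5: 1/1 normal; order 10: 3/3 normal; order 20: 1/1 normal.
Total normal subgroups: 7.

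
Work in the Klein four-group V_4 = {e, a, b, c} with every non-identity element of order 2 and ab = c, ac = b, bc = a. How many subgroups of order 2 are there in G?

3

|G| = 4 and 2 | 4, so subgroups of order 2 are possible by Lagrange.
The subgroups of order 2 are: {e, a}; {e, b}; {e, c}.
So G has 3 subgroups of order 2.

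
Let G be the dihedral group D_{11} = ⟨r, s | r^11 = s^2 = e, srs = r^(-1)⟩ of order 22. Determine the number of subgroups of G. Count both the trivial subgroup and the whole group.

14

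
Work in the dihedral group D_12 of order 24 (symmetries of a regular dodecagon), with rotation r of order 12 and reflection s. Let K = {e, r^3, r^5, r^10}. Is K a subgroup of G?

r^10 ∈ K but its inverse r^2 ∉ K, so K is not a subgroup.

No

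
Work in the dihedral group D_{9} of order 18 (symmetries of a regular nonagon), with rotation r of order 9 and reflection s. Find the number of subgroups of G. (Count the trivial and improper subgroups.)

16

|G| = 18, so by Lagrange every subgroup order divides 18. Divisors: 1, 2, 3, 6, 9, 18.
Subgroups by order — order 1: 1; order 2: 9; order 3: 1; order 6: 3; order 9: 1; order 18: 1.
Total: 1 + 9 + 1 + 3 + 1 + 1 = 16.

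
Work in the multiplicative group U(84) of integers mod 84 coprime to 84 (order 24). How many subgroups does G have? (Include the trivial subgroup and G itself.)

32

|G| = 24, so by Lagrange every subgroup order divides 24. Divisors: 1, 2, 3, 4, 6, 8, 12, 24.
Subgroups by order — order 1: 1; order 2: 7; order 3: 1; order 4: 7; order 6: 7; order 8: 1; order 12: 7; order 24: 1.
Total: 1 + 7 + 1 + 7 + 7 + 1 + 7 + 1 = 32.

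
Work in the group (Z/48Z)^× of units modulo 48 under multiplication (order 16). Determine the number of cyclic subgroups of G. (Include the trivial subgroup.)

12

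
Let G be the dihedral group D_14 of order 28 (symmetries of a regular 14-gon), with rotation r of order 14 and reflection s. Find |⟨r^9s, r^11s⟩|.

14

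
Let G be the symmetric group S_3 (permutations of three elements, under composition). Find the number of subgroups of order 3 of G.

1

|G| = 6 and 3 | 6, so subgroups of order 3 are possible by Lagrange.
The subgroups of order 3 are: {e, (1 2 3), (1 3 2)}.
So G has 1 subgroup of order 3.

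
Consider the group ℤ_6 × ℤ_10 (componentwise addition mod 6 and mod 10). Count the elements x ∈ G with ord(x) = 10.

An element (a,b) has order lcm(ord(a), ord(b)); count pairs with lcm equal to 10.
Enumerating gives 12 such elements.

12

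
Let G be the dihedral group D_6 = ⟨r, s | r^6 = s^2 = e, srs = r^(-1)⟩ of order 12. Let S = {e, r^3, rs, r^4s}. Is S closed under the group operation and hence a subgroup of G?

Yes

|S| = 4 divides |G| = 12, consistent with Lagrange.
S contains the identity, every element's inverse is in S, and S is closed under ·: it is a subgroup.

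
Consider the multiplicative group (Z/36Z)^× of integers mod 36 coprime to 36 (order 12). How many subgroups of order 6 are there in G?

3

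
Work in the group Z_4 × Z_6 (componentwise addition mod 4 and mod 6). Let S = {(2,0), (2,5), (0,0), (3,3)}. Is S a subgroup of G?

No

(3,3) ∈ S but its inverse (1,3) ∉ S, so S is not a subgroup.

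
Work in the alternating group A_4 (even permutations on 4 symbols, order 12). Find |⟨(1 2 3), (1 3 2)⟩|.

3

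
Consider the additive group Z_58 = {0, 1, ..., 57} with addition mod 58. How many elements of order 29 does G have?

28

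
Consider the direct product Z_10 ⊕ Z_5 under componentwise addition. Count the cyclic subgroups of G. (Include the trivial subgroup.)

14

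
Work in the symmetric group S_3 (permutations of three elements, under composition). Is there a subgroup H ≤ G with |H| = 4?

4 does not divide |G| = 6, so by Lagrange no subgroup of order 4 exists.

No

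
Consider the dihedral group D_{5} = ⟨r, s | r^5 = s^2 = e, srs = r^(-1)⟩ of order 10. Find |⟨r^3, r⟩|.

|⟨r^3⟩| = 5 and |⟨r⟩| = 5, so |H| is a multiple of lcm(5, 5) = 5 and divides |G| = 10.
Closing under the operation: H = {e, r, r^2, r^3, r^4}, so |H| = 5.

5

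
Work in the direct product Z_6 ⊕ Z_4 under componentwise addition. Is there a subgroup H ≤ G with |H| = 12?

Yes

12 | 24. A subgroup of order 12 is {(0,0), (0,1), (0,2), (0,3), (2,0), (2,1), (2,2), (2,3), (4,0), (4,1), (4,2), (4,3)}.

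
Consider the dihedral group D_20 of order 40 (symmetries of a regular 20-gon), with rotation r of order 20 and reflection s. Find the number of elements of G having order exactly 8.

0

No element of G has order 8 (even though 8 | 40).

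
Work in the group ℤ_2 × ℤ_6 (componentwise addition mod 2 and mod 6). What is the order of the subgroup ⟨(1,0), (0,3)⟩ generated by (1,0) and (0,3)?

|⟨(1,0)⟩| = 2 and |⟨(0,3)⟩| = 2, so |H| is a multiple of lcm(2, 2) = 2 and divides |G| = 12.
Closing under the operation: H = {(0,0), (0,3), (1,0), (1,3)}, so |H| = 4.

4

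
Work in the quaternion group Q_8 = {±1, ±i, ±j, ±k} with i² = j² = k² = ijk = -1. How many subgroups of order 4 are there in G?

|G| = 8 and 4 | 8, so subgroups of order 4 are possible by Lagrange.
The subgroups of order 4 are: {1, -1, i, -i}; {1, -1, j, -j}; {1, -1, k, -k}.
So G has 3 subgroups of order 4.

3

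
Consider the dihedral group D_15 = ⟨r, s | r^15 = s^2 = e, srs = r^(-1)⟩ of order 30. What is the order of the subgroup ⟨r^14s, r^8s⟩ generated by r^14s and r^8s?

10

|⟨r^14s⟩| = 2 and |⟨r^8s⟩| = 2, so |H| is a multiple of lcm(2, 2) = 2 and divides |G| = 30.
Closing under the operation: H = {e, r^3, r^6, r^9, r^12, r^2s, r^5s, r^8s, r^11s, r^14s}, so |H| = 10.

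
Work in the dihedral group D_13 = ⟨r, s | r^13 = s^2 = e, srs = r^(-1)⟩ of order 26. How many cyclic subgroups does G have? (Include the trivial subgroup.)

15

Group the elements of G by the cyclic subgroup they generate; each cyclic subgroup of order d accounts for φ(d) elements.
Cyclic subgroups by order — order 1: 1; order 2: 13; order 13: 1.
Total: 15.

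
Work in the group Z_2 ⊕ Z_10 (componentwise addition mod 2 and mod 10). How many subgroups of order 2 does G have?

3

|G| = 20 and 2 | 20, so subgroups of order 2 are possible by Lagrange.
The subgroups of order 2 are: {(0,0), (0,5)}; {(0,0), (1,0)}; {(0,0), (1,5)}.
So G has 3 subgroups of order 2.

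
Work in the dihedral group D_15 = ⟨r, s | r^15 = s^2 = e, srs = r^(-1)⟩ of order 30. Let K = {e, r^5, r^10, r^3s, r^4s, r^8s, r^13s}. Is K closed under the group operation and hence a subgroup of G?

|K| = 7 does not divide |G| = 30, so by Lagrange K is not a subgroup.

No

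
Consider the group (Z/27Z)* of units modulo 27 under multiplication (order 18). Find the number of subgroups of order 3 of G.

1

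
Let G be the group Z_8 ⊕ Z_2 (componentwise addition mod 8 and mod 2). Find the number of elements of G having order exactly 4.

An element (a,b) has order lcm(ord(a), ord(b)); count pairs with lcm equal to 4.
Enumerating gives 4 such elements.

4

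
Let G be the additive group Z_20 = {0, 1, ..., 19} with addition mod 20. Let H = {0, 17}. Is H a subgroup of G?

No

17 ∈ H but its inverse 3 ∉ H, so H is not a subgroup.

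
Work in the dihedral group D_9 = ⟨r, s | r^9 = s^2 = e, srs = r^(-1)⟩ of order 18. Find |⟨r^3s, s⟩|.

6

|⟨r^3s⟩| = 2 and |⟨s⟩| = 2, so |H| is a multiple of lcm(2, 2) = 2 and divides |G| = 18.
Closing under the operation: H = {e, r^3, r^6, s, r^3s, r^6s}, so |H| = 6.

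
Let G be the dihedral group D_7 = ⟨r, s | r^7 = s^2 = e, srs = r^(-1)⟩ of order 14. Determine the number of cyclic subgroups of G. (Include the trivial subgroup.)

Each element a generates a cyclic subgroup ⟨a⟩; distinct elements may generate the same one (a cyclic group of order d has φ(d) generators).
Cyclic subgroups by order — order 1: 1; order 2: 7; order 7: 1.
Total: 9.

9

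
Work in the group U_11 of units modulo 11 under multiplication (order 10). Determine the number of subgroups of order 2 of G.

1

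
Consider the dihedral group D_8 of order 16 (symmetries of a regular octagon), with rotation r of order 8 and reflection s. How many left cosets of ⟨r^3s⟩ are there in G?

|⟨r^3s⟩| = 2 and |G| = 16.
By Lagrange, [G : H] = |G|/|H| = 16/2 = 8.

8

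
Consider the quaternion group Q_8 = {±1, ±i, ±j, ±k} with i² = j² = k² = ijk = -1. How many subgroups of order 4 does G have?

|G| = 8 and 4 | 8, so subgroups of order 4 are possible by Lagrange.
The subgroups of order 4 are: {1, -1, i, -i}; {1, -1, j, -j}; {1, -1, k, -k}.
So G has 3 subgroups of order 4.

3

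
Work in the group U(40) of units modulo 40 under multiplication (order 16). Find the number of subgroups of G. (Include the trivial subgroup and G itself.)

|G| = 16, so by Lagrange every subgroup order divides 16. Divisors: 1, 2, 4, 8, 16.
Subgroups by order — order 1: 1; order 2: 7; order 4: 11; order 8: 7; order 16: 1.
Total: 1 + 7 + 11 + 7 + 1 = 27.

27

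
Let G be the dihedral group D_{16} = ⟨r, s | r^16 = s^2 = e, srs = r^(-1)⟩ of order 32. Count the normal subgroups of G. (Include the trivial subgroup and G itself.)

8

G has 36 subgroups. Checking conjugation-invariance by order — order 1: 1/1 normal; order 2: 1/17 normal; order 4: 1/9 normal; order 8: 1/5 normal; order 16: 3/3 normal; order 32: 1/1 normal.
Total normal subgroups: 8.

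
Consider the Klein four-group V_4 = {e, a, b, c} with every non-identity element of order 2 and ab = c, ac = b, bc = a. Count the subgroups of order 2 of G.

|G| = 4 and 2 | 4, so subgroups of order 2 are possible by Lagrange.
The subgroups of order 2 are: {e, a}; {e, b}; {e, c}.
So G has 3 subgroups of order 2.

3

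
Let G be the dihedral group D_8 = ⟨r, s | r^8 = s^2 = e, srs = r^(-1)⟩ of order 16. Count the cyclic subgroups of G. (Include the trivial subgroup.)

Group the elements of G by the cyclic subgroup they generate; each cyclic subgroup of order d accounts for φ(d) elements.
Cyclic subgroups by order — order 1: 1; order 2: 9; order 4: 1; order 8: 1.
Total: 12.

12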